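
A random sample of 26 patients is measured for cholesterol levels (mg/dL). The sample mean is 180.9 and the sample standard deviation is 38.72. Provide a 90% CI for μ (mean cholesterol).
(167.93, 193.87)

t-interval (σ unknown):
df = n - 1 = 25
t* = 1.708 for 90% confidence

Margin of error = t* · s/√n = 1.708 · 38.72/√26 = 12.97

CI: (167.93, 193.87)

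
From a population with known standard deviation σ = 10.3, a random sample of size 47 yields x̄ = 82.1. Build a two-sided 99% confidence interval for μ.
(78.23, 85.97)

z-interval (σ known):
z* = 2.576 for 99% confidence

Margin of error = z* · σ/√n = 2.576 · 10.3/√47 = 3.87

CI: (82.1 - 3.87, 82.1 + 3.87) = (78.23, 85.97)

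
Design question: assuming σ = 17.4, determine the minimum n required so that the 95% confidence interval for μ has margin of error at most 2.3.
n ≥ 220

For margin E ≤ 2.3:
n ≥ (z* · σ / E)²
n ≥ (1.960 · 17.4 / 2.3)²
n ≥ 219.86

Minimum n = 220 (rounding up)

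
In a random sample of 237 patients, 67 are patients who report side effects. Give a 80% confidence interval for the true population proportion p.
(0.245, 0.320)

Proportion CI:
p̂ = 67/237 = 0.28270
SE = √(p̂(1-p̂)/n) = √(0.28270 · 0.71730 / 237) = 0.02925

z* = 1.282
Margin = z* · SE = 1.282 · 0.02925 = 0.0375

CI: 0.28270 ± 0.0375 = (0.245, 0.320)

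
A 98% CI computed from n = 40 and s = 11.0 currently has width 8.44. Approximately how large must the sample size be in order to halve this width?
n ≈ 160

CI width ∝ 1/√n
To reduce width by factor 2, need √n to grow by 2 → need 2² = 4 times as many samples.

Current: n = 40, width = 8.44
New: n = 160, width ≈ 4.09

Width reduced by factor of 8.44/4.09 = 2.06.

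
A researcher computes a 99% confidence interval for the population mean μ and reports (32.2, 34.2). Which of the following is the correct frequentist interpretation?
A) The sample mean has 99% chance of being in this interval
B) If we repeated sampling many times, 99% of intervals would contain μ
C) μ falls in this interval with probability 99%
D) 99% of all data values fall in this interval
B

A) Wrong — x̄ is observed and sits in the interval by construction.
B) Correct — this is the frequentist long-run coverage interpretation.
C) Wrong — μ is fixed; the randomness lives in the interval, not in μ.
D) Wrong — a CI is about the parameter μ, not individual data values.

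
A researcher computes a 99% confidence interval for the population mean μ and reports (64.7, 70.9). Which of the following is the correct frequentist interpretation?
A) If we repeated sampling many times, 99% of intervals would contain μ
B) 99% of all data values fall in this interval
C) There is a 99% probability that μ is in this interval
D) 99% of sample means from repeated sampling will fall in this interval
A

A) Correct — this is the frequentist long-run coverage interpretation.
B) Wrong — a CI is about the parameter μ, not individual data values.
C) Wrong — μ is fixed; the randomness lives in the interval, not in μ.
D) Wrong — coverage applies to intervals containing μ, not to future x̄ values.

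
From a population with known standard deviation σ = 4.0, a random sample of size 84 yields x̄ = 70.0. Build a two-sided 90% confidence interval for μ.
(69.28, 70.72)

z-interval (σ known):
z* = 1.645 for 90% confidence

Margin of error = z* · σ/√n = 1.645 · 4.0/√84 = 0.72

CI: (70.0 - 0.72, 70.0 + 0.72) = (69.28, 70.72)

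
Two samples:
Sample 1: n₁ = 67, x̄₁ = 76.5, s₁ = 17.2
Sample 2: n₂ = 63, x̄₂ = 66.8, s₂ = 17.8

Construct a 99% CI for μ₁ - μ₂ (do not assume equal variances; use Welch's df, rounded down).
(1.66, 17.74)

Difference: x̄₁ - x̄₂ = 9.70
SE = √(s₁²/n₁ + s₂²/n₂) = √(17.2²/67 + 17.8²/63) = 3.0732
df = 126.82 → 126 (Welch–Satterthwaite, rounded down)
t* = 2.615

CI: 9.70 ± 2.615 · 3.0732 = 9.70 ± 8.04 = (1.66, 17.74)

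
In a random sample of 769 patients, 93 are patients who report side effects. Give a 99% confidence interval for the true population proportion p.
(0.091, 0.151)

Proportion CI:
p̂ = 93/769 = 0.12094
SE = √(p̂(1-p̂)/n) = √(0.12094 · 0.87906 / 769) = 0.01176

z* = 2.576
Margin = z* · SE = 2.576 · 0.01176 = 0.0303

CI: 0.12094 ± 0.0303 = (0.091, 0.151)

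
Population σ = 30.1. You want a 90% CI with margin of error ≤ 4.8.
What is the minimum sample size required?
n ≥ 107

For margin E ≤ 4.8:
n ≥ (z* · σ / E)²
n ≥ (1.645 · 30.1 / 4.8)²
n ≥ 106.41

Minimum n = 107 (rounding up)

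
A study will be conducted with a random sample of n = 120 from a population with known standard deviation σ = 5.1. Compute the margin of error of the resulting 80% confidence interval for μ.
Margin of error = 0.60

Margin of error = z* · σ/√n
= 1.282 · 5.1/√120
= 1.282 · 5.1/10.9545
= 0.60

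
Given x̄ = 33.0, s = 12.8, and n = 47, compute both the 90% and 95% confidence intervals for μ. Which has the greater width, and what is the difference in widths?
95% CI is wider by 1.25

df = 46
90% CI: t* = 1.679, (29.87, 36.13), width = 2 · t* · s/√n = 6.27
95% CI: t* = 2.013, (29.24, 36.76), width = 2 · t* · s/√n = 7.52

The 95% CI is wider by 7.52 - 6.27 = 1.25.
Higher confidence requires a wider interval.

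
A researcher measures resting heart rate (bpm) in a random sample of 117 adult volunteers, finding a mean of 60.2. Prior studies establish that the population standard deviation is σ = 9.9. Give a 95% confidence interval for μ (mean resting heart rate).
(58.41, 61.99)

z-interval (σ known):
z* = 1.960 for 95% confidence

Margin of error = z* · σ/√n = 1.960 · 9.9/√117 = 1.79

CI: (60.2 - 1.79, 60.2 + 1.79) = (58.41, 61.99)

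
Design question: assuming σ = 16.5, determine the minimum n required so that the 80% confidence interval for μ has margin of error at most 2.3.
n ≥ 85

For margin E ≤ 2.3:
n ≥ (z* · σ / E)²
n ≥ (1.282 · 16.5 / 2.3)²
n ≥ 84.58

Minimum n = 85 (rounding up)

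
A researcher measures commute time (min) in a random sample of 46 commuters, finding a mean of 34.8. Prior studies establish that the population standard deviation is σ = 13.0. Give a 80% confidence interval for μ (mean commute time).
(32.34, 37.26)

z-interval (σ known):
z* = 1.282 for 80% confidence

Margin of error = z* · σ/√n = 1.282 · 13.0/√46 = 2.46

CI: (34.8 - 2.46, 34.8 + 2.46) = (32.34, 37.26)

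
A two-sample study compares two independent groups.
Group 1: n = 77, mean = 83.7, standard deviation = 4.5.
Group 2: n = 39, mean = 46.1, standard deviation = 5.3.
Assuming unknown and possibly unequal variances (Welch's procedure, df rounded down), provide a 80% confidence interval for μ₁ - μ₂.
(36.32, 38.88)

Difference: x̄₁ - x̄₂ = 37.60
SE = √(s₁²/n₁ + s₂²/n₂) = √(4.5²/77 + 5.3²/39) = 0.9916
df = 66.39 → 66 (Welch–Satterthwaite, rounded down)
t* = 1.295

CI: 37.60 ± 1.295 · 0.9916 = 37.60 ± 1.28 = (36.32, 38.88)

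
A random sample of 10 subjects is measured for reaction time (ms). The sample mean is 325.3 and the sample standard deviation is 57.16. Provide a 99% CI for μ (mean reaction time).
(266.55, 384.05)

t-interval (σ unknown):
df = n - 1 = 9
t* = 3.250 for 99% confidence

Margin of error = t* · s/√n = 3.250 · 57.16/√10 = 58.75

CI: (266.55, 384.05)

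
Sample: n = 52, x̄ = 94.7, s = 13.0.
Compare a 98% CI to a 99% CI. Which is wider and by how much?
99% CI is wider by 0.99

df = 51
98% CI: t* = 2.402, (90.37, 99.03), width = 2 · t* · s/√n = 8.66
99% CI: t* = 2.676, (89.88, 99.52), width = 2 · t* · s/√n = 9.65

The 99% CI is wider by 9.65 - 8.66 = 0.99.
Higher confidence requires a wider interval.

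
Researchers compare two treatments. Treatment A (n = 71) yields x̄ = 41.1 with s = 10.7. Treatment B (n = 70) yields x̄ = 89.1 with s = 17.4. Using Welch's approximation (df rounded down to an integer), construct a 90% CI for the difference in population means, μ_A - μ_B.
(-52.04, -43.96)

Difference: x̄₁ - x̄₂ = -48.00
SE = √(s₁²/n₁ + s₂²/n₂) = √(10.7²/71 + 17.4²/70) = 2.4367
df = 114.37 → 114 (Welch–Satterthwaite, rounded down)
t* = 1.658

CI: -48.00 ± 1.658 · 2.4367 = -48.00 ± 4.04 = (-52.04, -43.96)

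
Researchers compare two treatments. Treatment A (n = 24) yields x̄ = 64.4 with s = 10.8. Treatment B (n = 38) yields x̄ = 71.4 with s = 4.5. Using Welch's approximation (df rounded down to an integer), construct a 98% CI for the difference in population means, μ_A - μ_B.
(-12.73, -1.27)

Difference: x̄₁ - x̄₂ = -7.00
SE = √(s₁²/n₁ + s₂²/n₂) = √(10.8²/24 + 4.5²/38) = 2.3223
df = 28.11 → 28 (Welch–Satterthwaite, rounded down)
t* = 2.467

CI: -7.00 ± 2.467 · 2.3223 = -7.00 ± 5.73 = (-12.73, -1.27)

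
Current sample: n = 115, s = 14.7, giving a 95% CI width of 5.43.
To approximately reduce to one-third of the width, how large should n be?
n ≈ 1035

CI width ∝ 1/√n
To reduce width by factor 3, need √n to grow by 3 → need 3² = 9 times as many samples.

Current: n = 115, width = 5.43
New: n = 1035, width ≈ 1.79

Width reduced by factor of 5.43/1.79 = 3.03.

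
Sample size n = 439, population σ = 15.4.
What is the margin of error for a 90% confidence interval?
Margin of error = 1.21

Margin of error = z* · σ/√n
= 1.645 · 15.4/√439
= 1.645 · 15.4/20.9523
= 1.21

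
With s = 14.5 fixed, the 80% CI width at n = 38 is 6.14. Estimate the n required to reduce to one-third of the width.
n ≈ 342

CI width ∝ 1/√n
To reduce width by factor 3, need √n to grow by 3 → need 3² = 9 times as many samples.

Current: n = 38, width = 6.14
New: n = 342, width ≈ 2.01

Width reduced by factor of 6.14/2.01 = 3.05.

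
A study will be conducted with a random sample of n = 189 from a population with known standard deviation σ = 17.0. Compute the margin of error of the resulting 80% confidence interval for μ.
Margin of error = 1.59

Margin of error = z* · σ/√n
= 1.282 · 17.0/√189
= 1.282 · 17.0/13.7477
= 1.59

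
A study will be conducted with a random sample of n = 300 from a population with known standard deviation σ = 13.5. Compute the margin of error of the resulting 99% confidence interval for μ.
Margin of error = 2.01

Margin of error = z* · σ/√n
= 2.576 · 13.5/√300
= 2.576 · 13.5/17.3205
= 2.01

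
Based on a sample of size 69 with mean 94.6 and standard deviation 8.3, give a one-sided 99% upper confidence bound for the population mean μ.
μ ≤ 96.98

Upper bound (one-sided):
t* = 2.382 (one-sided for 99%)
Upper bound = x̄ + t* · s/√n = 94.6 + 2.382 · 8.3/√69 = 96.98

We are 99% confident that μ ≤ 96.98.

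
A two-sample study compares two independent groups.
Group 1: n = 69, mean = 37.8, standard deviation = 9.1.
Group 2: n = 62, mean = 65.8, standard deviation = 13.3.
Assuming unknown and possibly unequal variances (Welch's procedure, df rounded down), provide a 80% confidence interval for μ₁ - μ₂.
(-30.60, -25.40)

Difference: x̄₁ - x̄₂ = -28.00
SE = √(s₁²/n₁ + s₂²/n₂) = √(9.1²/69 + 13.3²/62) = 2.0133
df = 106.25 → 106 (Welch–Satterthwaite, rounded down)
t* = 1.290

CI: -28.00 ± 1.290 · 2.0133 = -28.00 ± 2.60 = (-30.60, -25.40)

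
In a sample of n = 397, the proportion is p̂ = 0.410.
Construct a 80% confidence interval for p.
(0.378, 0.442)

Proportion CI:
SE = √(p̂(1-p̂)/n) = √(0.410 · 0.590 / 397) = 0.02468

z* = 1.282
Margin = z* · SE = 1.282 · 0.02468 = 0.0316

CI: 0.410 ± 0.0316 = (0.378, 0.442)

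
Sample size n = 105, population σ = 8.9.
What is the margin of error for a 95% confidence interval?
Margin of error = 1.70

Margin of error = z* · σ/√n
= 1.960 · 8.9/√105
= 1.960 · 8.9/10.2470
= 1.70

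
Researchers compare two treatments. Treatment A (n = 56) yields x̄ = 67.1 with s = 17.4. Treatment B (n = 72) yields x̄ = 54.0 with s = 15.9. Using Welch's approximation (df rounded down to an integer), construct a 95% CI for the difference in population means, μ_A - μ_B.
(7.18, 19.02)

Difference: x̄₁ - x̄₂ = 13.10
SE = √(s₁²/n₁ + s₂²/n₂) = √(17.4²/56 + 15.9²/72) = 2.9862
df = 112.79 → 112 (Welch–Satterthwaite, rounded down)
t* = 1.981

CI: 13.10 ± 1.981 · 2.9862 = 13.10 ± 5.92 = (7.18, 19.02)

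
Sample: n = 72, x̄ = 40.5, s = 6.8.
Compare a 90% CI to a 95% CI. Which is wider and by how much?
95% CI is wider by 0.53

df = 71
90% CI: t* = 1.667, (39.16, 41.84), width = 2 · t* · s/√n = 2.67
95% CI: t* = 1.994, (38.90, 42.10), width = 2 · t* · s/√n = 3.20

The 95% CI is wider by 3.20 - 2.67 = 0.53.
Higher confidence requires a wider interval.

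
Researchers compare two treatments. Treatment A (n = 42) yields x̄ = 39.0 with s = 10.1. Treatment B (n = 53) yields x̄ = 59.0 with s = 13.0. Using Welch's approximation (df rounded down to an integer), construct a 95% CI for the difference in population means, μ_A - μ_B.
(-24.71, -15.29)

Difference: x̄₁ - x̄₂ = -20.00
SE = √(s₁²/n₁ + s₂²/n₂) = √(10.1²/42 + 13.0²/53) = 2.3701
df = 92.97 → 92 (Welch–Satterthwaite, rounded down)
t* = 1.986

CI: -20.00 ± 1.986 · 2.3701 = -20.00 ± 4.71 = (-24.71, -15.29)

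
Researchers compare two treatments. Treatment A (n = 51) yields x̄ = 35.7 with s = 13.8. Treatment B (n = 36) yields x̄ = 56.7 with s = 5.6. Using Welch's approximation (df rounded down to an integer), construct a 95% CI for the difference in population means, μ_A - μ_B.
(-25.28, -16.72)

Difference: x̄₁ - x̄₂ = -21.00
SE = √(s₁²/n₁ + s₂²/n₂) = √(13.8²/51 + 5.6²/36) = 2.1460
df = 70.56 → 70 (Welch–Satterthwaite, rounded down)
t* = 1.994

CI: -21.00 ± 1.994 · 2.1460 = -21.00 ± 4.28 = (-25.28, -16.72)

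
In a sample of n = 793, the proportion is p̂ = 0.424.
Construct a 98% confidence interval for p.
(0.383, 0.465)

Proportion CI:
SE = √(p̂(1-p̂)/n) = √(0.424 · 0.576 / 793) = 0.01755

z* = 2.326
Margin = z* · SE = 2.326 · 0.01755 = 0.0408

CI: 0.424 ± 0.0408 = (0.383, 0.465)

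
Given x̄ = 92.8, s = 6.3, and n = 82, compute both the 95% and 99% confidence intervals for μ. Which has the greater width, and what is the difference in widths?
99% CI is wider by 0.90

df = 81
95% CI: t* = 1.990, (91.42, 94.18), width = 2 · t* · s/√n = 2.77
99% CI: t* = 2.638, (90.96, 94.64), width = 2 · t* · s/√n = 3.67

The 99% CI is wider by 3.67 - 2.77 = 0.90.
Higher confidence requires a wider interval.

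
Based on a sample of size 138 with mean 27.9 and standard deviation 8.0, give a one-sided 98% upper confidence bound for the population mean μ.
μ ≤ 29.31

Upper bound (one-sided):
t* = 2.073 (one-sided for 98%)
Upper bound = x̄ + t* · s/√n = 27.9 + 2.073 · 8.0/√138 = 29.31

We are 98% confident that μ ≤ 29.31.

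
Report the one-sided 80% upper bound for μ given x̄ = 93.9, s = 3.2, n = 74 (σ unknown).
μ ≤ 94.22

Upper bound (one-sided):
t* = 0.847 (one-sided for 80%)
Upper bound = x̄ + t* · s/√n = 93.9 + 0.847 · 3.2/√74 = 94.22

We are 80% confident that μ ≤ 94.22.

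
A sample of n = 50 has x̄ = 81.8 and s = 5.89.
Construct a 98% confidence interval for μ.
(79.80, 83.80)

t-interval (σ unknown):
df = n - 1 = 49
t* = 2.405 for 98% confidence

Margin of error = t* · s/√n = 2.405 · 5.89/√50 = 2.00

CI: (79.80, 83.80)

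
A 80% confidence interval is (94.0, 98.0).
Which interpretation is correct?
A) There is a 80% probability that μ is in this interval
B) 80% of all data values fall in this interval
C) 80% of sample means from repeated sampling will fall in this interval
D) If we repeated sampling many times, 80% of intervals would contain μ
D

A) Wrong — μ is fixed; the randomness lives in the interval, not in μ.
B) Wrong — a CI is about the parameter μ, not individual data values.
C) Wrong — coverage applies to intervals containing μ, not to future x̄ values.
D) Correct — this is the frequentist long-run coverage interpretation.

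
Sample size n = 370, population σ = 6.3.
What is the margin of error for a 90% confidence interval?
Margin of error = 0.54

Margin of error = z* · σ/√n
= 1.645 · 6.3/√370
= 1.645 · 6.3/19.2354
= 0.54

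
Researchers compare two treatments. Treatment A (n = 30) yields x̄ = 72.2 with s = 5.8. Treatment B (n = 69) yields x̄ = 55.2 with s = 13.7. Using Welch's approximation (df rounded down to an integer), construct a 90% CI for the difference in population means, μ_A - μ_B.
(13.74, 20.26)

Difference: x̄₁ - x̄₂ = 17.00
SE = √(s₁²/n₁ + s₂²/n₂) = √(5.8²/30 + 13.7²/69) = 1.9600
df = 96.98 → 96 (Welch–Satterthwaite, rounded down)
t* = 1.661

CI: 17.00 ± 1.661 · 1.9600 = 17.00 ± 3.26 = (13.74, 20.26)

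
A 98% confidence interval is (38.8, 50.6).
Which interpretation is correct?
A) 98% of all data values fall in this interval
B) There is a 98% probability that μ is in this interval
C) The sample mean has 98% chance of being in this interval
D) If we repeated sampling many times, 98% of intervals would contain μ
D

A) Wrong — a CI is about the parameter μ, not individual data values.
B) Wrong — μ is fixed; the randomness lives in the interval, not in μ.
C) Wrong — x̄ is observed and sits in the interval by construction.
D) Correct — this is the frequentist long-run coverage interpretation.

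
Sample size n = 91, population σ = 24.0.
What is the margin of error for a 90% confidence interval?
Margin of error = 4.14

Margin of error = z* · σ/√n
= 1.645 · 24.0/√91
= 1.645 · 24.0/9.5394
= 4.14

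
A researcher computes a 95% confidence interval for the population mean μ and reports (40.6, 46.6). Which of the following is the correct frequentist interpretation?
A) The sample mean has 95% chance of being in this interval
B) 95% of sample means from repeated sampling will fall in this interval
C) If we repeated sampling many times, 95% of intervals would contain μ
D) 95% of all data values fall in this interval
C

A) Wrong — x̄ is observed and sits in the interval by construction.
B) Wrong — coverage applies to intervals containing μ, not to future x̄ values.
C) Correct — this is the frequentist long-run coverage interpretation.
D) Wrong — a CI is about the parameter μ, not individual data values.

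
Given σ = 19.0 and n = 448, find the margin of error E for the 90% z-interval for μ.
Margin of error = 1.48

Margin of error = z* · σ/√n
= 1.645 · 19.0/√448
= 1.645 · 19.0/21.1660
= 1.48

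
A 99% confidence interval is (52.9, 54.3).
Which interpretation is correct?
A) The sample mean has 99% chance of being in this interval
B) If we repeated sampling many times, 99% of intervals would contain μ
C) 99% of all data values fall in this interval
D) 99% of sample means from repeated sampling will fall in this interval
B

A) Wrong — x̄ is observed and sits in the interval by construction.
B) Correct — this is the frequentist long-run coverage interpretation.
C) Wrong — a CI is about the parameter μ, not individual data values.
D) Wrong — coverage applies to intervals containing μ, not to future x̄ values.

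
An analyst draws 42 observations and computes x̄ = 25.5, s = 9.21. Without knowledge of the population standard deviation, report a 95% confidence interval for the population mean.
(22.63, 28.37)

t-interval (σ unknown):
df = n - 1 = 41
t* = 2.020 for 95% confidence

Margin of error = t* · s/√n = 2.020 · 9.21/√42 = 2.87

CI: (22.63, 28.37)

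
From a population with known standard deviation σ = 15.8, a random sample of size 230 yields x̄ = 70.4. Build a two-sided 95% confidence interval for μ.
(68.36, 72.44)

z-interval (σ known):
z* = 1.960 for 95% confidence

Margin of error = z* · σ/√n = 1.960 · 15.8/√230 = 2.04

CI: (70.4 - 2.04, 70.4 + 2.04) = (68.36, 72.44)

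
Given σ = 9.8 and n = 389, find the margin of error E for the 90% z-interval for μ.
Margin of error = 0.82

Margin of error = z* · σ/√n
= 1.645 · 9.8/√389
= 1.645 · 9.8/19.7231
= 0.82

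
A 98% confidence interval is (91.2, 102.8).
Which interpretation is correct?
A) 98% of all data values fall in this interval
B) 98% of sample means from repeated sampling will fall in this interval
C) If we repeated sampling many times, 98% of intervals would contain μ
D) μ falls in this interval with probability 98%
C

A) Wrong — a CI is about the parameter μ, not individual data values.
B) Wrong — coverage applies to intervals containing μ, not to future x̄ values.
C) Correct — this is the frequentist long-run coverage interpretation.
D) Wrong — μ is fixed; the randomness lives in the interval, not in μ.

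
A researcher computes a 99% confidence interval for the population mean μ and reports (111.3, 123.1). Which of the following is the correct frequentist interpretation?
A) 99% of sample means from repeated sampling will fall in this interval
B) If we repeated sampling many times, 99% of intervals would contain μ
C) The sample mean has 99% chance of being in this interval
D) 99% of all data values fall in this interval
B

A) Wrong — coverage applies to intervals containing μ, not to future x̄ values.
B) Correct — this is the frequentist long-run coverage interpretation.
C) Wrong — x̄ is observed and sits in the interval by construction.
D) Wrong — a CI is about the parameter μ, not individual data values.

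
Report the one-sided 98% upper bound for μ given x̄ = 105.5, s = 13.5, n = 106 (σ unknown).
μ ≤ 108.23

Upper bound (one-sided):
t* = 2.080 (one-sided for 98%)
Upper bound = x̄ + t* · s/√n = 105.5 + 2.080 · 13.5/√106 = 108.23

We are 98% confident that μ ≤ 108.23.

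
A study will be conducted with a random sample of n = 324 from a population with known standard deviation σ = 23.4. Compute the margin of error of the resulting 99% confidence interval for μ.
Margin of error = 3.35

Margin of error = z* · σ/√n
= 2.576 · 23.4/√324
= 2.576 · 23.4/18.0000
= 3.35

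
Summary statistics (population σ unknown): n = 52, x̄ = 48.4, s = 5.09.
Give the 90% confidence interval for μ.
(47.22, 49.58)

t-interval (σ unknown):
df = n - 1 = 51
t* = 1.675 for 90% confidence

Margin of error = t* · s/√n = 1.675 · 5.09/√52 = 1.18

CI: (47.22, 49.58)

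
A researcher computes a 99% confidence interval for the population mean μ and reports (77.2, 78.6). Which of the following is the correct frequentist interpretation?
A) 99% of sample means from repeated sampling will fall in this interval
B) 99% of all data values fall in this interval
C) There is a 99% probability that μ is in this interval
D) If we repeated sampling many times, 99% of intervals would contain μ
D

A) Wrong — coverage applies to intervals containing μ, not to future x̄ values.
B) Wrong — a CI is about the parameter μ, not individual data values.
C) Wrong — μ is fixed; the randomness lives in the interval, not in μ.
D) Correct — this is the frequentist long-run coverage interpretation.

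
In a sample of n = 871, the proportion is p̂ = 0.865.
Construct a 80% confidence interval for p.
(0.850, 0.880)

Proportion CI:
SE = √(p̂(1-p̂)/n) = √(0.865 · 0.135 / 871) = 0.01158

z* = 1.282
Margin = z* · SE = 1.282 · 0.01158 = 0.0148

CI: 0.865 ± 0.0148 = (0.850, 0.880)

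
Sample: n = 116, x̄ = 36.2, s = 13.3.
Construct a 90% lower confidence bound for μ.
μ ≥ 34.61

Lower bound (one-sided):
t* = 1.289 (one-sided for 90%)
Lower bound = x̄ - t* · s/√n = 36.2 - 1.289 · 13.3/√116 = 34.61

We are 90% confident that μ ≥ 34.61.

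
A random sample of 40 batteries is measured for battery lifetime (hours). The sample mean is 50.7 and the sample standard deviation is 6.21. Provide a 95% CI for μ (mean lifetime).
(48.71, 52.69)

t-interval (σ unknown):
df = n - 1 = 39
t* = 2.023 for 95% confidence

Margin of error = t* · s/√n = 2.023 · 6.21/√40 = 1.99

CI: (48.71, 52.69)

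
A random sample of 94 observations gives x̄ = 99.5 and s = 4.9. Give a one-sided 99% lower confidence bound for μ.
μ ≥ 98.30

Lower bound (one-sided):
t* = 2.367 (one-sided for 99%)
Lower bound = x̄ - t* · s/√n = 99.5 - 2.367 · 4.9/√94 = 98.30

We are 99% confident that μ ≥ 98.30.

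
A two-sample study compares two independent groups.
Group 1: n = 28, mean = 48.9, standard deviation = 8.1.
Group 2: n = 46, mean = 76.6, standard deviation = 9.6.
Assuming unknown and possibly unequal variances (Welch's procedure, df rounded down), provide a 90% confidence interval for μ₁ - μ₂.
(-31.18, -24.22)

Difference: x̄₁ - x̄₂ = -27.70
SE = √(s₁²/n₁ + s₂²/n₂) = √(8.1²/28 + 9.6²/46) = 2.0849
df = 64.58 → 64 (Welch–Satterthwaite, rounded down)
t* = 1.669

CI: -27.70 ± 1.669 · 2.0849 = -27.70 ± 3.48 = (-31.18, -24.22)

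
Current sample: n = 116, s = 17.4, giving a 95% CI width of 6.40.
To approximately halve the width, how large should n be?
n ≈ 464

CI width ∝ 1/√n
To reduce width by factor 2, need √n to grow by 2 → need 2² = 4 times as many samples.

Current: n = 116, width = 6.40
New: n = 464, width ≈ 3.17

Width reduced by factor of 6.40/3.17 = 2.02.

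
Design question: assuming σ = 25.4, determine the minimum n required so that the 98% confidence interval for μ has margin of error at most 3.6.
n ≥ 270

For margin E ≤ 3.6:
n ≥ (z* · σ / E)²
n ≥ (2.326 · 25.4 / 3.6)²
n ≥ 269.33

Minimum n = 270 (rounding up)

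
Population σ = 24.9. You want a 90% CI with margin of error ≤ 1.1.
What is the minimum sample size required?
n ≥ 1387

For margin E ≤ 1.1:
n ≥ (z* · σ / E)²
n ≥ (1.645 · 24.9 / 1.1)²
n ≥ 1386.58

Minimum n = 1387 (rounding up)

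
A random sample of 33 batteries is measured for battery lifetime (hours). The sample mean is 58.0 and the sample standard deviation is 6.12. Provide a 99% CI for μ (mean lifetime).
(55.08, 60.92)

t-interval (σ unknown):
df = n - 1 = 32
t* = 2.738 for 99% confidence

Margin of error = t* · s/√n = 2.738 · 6.12/√33 = 2.92

CI: (55.08, 60.92)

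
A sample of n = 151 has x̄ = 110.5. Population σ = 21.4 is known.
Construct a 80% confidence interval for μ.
(108.27, 112.73)

z-interval (σ known):
z* = 1.282 for 80% confidence

Margin of error = z* · σ/√n = 1.282 · 21.4/√151 = 2.23

CI: (110.5 - 2.23, 110.5 + 2.23) = (108.27, 112.73)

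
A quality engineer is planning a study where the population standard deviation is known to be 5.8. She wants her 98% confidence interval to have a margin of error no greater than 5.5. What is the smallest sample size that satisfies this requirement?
n ≥ 7

For margin E ≤ 5.5:
n ≥ (z* · σ / E)²
n ≥ (2.326 · 5.8 / 5.5)²
n ≥ 6.02

Minimum n = 7 (rounding up)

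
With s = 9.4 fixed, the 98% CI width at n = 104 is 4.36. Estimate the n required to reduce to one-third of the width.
n ≈ 936

CI width ∝ 1/√n
To reduce width by factor 3, need √n to grow by 3 → need 3² = 9 times as many samples.

Current: n = 104, width = 4.36
New: n = 936, width ≈ 1.43

Width reduced by factor of 4.36/1.43 = 3.05.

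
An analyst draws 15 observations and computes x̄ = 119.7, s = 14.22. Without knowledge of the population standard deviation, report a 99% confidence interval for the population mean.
(108.77, 130.63)

t-interval (σ unknown):
df = n - 1 = 14
t* = 2.977 for 99% confidence

Margin of error = t* · s/√n = 2.977 · 14.22/√15 = 10.93

CI: (108.77, 130.63)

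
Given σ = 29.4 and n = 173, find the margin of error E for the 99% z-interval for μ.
Margin of error = 5.76

Margin of error = z* · σ/√n
= 2.576 · 29.4/√173
= 2.576 · 29.4/13.1529
= 5.76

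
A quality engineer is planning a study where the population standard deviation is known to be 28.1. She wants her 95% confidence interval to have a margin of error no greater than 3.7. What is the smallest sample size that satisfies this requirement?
n ≥ 222

For margin E ≤ 3.7:
n ≥ (z* · σ / E)²
n ≥ (1.960 · 28.1 / 3.7)²
n ≥ 221.58

Minimum n = 222 (rounding up)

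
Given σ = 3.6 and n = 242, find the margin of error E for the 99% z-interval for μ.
Margin of error = 0.60

Margin of error = z* · σ/√n
= 2.576 · 3.6/√242
= 2.576 · 3.6/15.5563
= 0.60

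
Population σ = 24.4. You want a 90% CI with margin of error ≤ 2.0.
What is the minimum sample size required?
n ≥ 403

For margin E ≤ 2.0:
n ≥ (z* · σ / E)²
n ≥ (1.645 · 24.4 / 2.0)²
n ≥ 402.76

Minimum n = 403 (rounding up)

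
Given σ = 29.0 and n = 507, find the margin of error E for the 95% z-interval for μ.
Margin of error = 2.52

Margin of error = z* · σ/√n
= 1.960 · 29.0/√507
= 1.960 · 29.0/22.5167
= 2.52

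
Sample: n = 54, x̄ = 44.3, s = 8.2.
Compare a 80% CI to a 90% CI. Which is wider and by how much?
90% CI is wider by 0.84

df = 53
80% CI: t* = 1.298, (42.85, 45.75), width = 2 · t* · s/√n = 2.90
90% CI: t* = 1.674, (42.43, 46.17), width = 2 · t* · s/√n = 3.74

The 90% CI is wider by 3.74 - 2.90 = 0.84.
Higher confidence requires a wider interval.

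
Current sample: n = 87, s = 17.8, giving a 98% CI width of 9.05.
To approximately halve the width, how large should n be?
n ≈ 348

CI width ∝ 1/√n
To reduce width by factor 2, need √n to grow by 2 → need 2² = 4 times as many samples.

Current: n = 87, width = 9.05
New: n = 348, width ≈ 4.46

Width reduced by factor of 9.05/4.46 = 2.03.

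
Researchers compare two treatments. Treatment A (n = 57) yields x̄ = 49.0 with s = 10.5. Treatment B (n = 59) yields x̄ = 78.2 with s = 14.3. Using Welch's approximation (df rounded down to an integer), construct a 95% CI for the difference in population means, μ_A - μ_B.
(-33.81, -24.59)

Difference: x̄₁ - x̄₂ = -29.20
SE = √(s₁²/n₁ + s₂²/n₂) = √(10.5²/57 + 14.3²/59) = 2.3238
df = 106.46 → 106 (Welch–Satterthwaite, rounded down)
t* = 1.983

CI: -29.20 ± 1.983 · 2.3238 = -29.20 ± 4.61 = (-33.81, -24.59)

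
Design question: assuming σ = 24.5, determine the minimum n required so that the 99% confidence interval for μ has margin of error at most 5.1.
n ≥ 154

For margin E ≤ 5.1:
n ≥ (z* · σ / E)²
n ≥ (2.576 · 24.5 / 5.1)²
n ≥ 153.14

Minimum n = 154 (rounding up)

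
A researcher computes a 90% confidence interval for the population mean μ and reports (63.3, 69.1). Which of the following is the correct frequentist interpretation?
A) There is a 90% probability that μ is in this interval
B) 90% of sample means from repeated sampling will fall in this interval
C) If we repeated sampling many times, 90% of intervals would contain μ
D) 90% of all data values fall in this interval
C

A) Wrong — μ is fixed; the randomness lives in the interval, not in μ.
B) Wrong — coverage applies to intervals containing μ, not to future x̄ values.
C) Correct — this is the frequentist long-run coverage interpretation.
D) Wrong — a CI is about the parameter μ, not individual data values.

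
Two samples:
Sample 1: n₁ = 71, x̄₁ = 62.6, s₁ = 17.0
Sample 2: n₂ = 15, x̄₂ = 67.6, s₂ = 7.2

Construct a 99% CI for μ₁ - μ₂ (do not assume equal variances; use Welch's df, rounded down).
(-12.34, 2.34)

Difference: x̄₁ - x̄₂ = -5.00
SE = √(s₁²/n₁ + s₂²/n₂) = √(17.0²/71 + 7.2²/15) = 2.7434
df = 51.98 → 51 (Welch–Satterthwaite, rounded down)
t* = 2.676

CI: -5.00 ± 2.676 · 2.7434 = -5.00 ± 7.34 = (-12.34, 2.34)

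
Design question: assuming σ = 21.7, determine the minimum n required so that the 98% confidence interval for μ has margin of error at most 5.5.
n ≥ 85

For margin E ≤ 5.5:
n ≥ (z* · σ / E)²
n ≥ (2.326 · 21.7 / 5.5)²
n ≥ 84.22

Minimum n = 85 (rounding up)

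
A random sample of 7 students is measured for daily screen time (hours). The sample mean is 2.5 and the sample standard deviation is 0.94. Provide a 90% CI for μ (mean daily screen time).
(1.81, 3.19)

t-interval (σ unknown):
df = n - 1 = 6
t* = 1.943 for 90% confidence

Margin of error = t* · s/√n = 1.943 · 0.94/√7 = 0.69

CI: (1.81, 3.19)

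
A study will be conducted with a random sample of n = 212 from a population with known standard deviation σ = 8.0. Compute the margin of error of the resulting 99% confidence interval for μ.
Margin of error = 1.42

Margin of error = z* · σ/√n
= 2.576 · 8.0/√212
= 2.576 · 8.0/14.5602
= 1.42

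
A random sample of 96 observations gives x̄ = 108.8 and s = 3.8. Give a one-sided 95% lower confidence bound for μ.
μ ≥ 108.16

Lower bound (one-sided):
t* = 1.661 (one-sided for 95%)
Lower bound = x̄ - t* · s/√n = 108.8 - 1.661 · 3.8/√96 = 108.16

We are 95% confident that μ ≥ 108.16.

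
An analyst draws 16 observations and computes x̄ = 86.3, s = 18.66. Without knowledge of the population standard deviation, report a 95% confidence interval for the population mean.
(76.36, 96.24)

t-interval (σ unknown):
df = n - 1 = 15
t* = 2.131 for 95% confidence

Margin of error = t* · s/√n = 2.131 · 18.66/√16 = 9.94

CI: (76.36, 96.24)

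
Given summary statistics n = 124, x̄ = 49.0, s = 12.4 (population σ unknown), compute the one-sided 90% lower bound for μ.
μ ≥ 47.57

Lower bound (one-sided):
t* = 1.288 (one-sided for 90%)
Lower bound = x̄ - t* · s/√n = 49.0 - 1.288 · 12.4/√124 = 47.57

We are 90% confident that μ ≥ 47.57.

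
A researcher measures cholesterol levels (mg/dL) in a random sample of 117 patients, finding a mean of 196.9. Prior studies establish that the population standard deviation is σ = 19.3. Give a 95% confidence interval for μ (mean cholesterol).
(193.40, 200.40)

z-interval (σ known):
z* = 1.960 for 95% confidence

Margin of error = z* · σ/√n = 1.960 · 19.3/√117 = 3.50

CI: (196.9 - 3.50, 196.9 + 3.50) = (193.40, 200.40)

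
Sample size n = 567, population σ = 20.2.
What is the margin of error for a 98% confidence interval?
Margin of error = 1.97

Margin of error = z* · σ/√n
= 2.326 · 20.2/√567
= 2.326 · 20.2/23.8118
= 1.97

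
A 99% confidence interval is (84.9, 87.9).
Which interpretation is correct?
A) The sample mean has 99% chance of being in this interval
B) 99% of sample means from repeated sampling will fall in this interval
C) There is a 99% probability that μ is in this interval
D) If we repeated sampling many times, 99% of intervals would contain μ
D

A) Wrong — x̄ is observed and sits in the interval by construction.
B) Wrong — coverage applies to intervals containing μ, not to future x̄ values.
C) Wrong — μ is fixed; the randomness lives in the interval, not in μ.
D) Correct — this is the frequentist long-run coverage interpretation.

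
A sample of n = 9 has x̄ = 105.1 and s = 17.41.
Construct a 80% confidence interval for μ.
(96.99, 113.21)

t-interval (σ unknown):
df = n - 1 = 8
t* = 1.397 for 80% confidence

Margin of error = t* · s/√n = 1.397 · 17.41/√9 = 8.11

CI: (96.99, 113.21)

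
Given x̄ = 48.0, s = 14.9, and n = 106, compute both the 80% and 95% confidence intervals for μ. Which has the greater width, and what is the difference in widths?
95% CI is wider by 2.01

df = 105
80% CI: t* = 1.290, (46.13, 49.87), width = 2 · t* · s/√n = 3.73
95% CI: t* = 1.983, (45.13, 50.87), width = 2 · t* · s/√n = 5.74

The 95% CI is wider by 5.74 - 3.73 = 2.01.
Higher confidence requires a wider interval.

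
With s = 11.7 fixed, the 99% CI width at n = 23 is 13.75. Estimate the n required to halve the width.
n ≈ 92

CI width ∝ 1/√n
To reduce width by factor 2, need √n to grow by 2 → need 2² = 4 times as many samples.

Current: n = 23, width = 13.75
New: n = 92, width ≈ 6.42

Width reduced by factor of 13.75/6.42 = 2.14.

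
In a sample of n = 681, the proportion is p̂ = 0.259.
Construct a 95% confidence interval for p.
(0.226, 0.292)

Proportion CI:
SE = √(p̂(1-p̂)/n) = √(0.259 · 0.741 / 681) = 0.01679

z* = 1.960
Margin = z* · SE = 1.960 · 0.01679 = 0.0329

CI: 0.259 ± 0.0329 = (0.226, 0.292)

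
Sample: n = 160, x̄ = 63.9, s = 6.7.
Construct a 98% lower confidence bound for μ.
μ ≥ 62.80

Lower bound (one-sided):
t* = 2.071 (one-sided for 98%)
Lower bound = x̄ - t* · s/√n = 63.9 - 2.071 · 6.7/√160 = 62.80

We are 98% confident that μ ≥ 62.80.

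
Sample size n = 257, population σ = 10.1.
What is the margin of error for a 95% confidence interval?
Margin of error = 1.23

Margin of error = z* · σ/√n
= 1.960 · 10.1/√257
= 1.960 · 10.1/16.0312
= 1.23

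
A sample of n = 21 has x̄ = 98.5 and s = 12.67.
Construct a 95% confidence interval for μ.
(92.73, 104.27)

t-interval (σ unknown):
df = n - 1 = 20
t* = 2.086 for 95% confidence

Margin of error = t* · s/√n = 2.086 · 12.67/√21 = 5.77

CI: (92.73, 104.27)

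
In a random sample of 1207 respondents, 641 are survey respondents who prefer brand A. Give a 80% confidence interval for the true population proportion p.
(0.513, 0.549)

Proportion CI:
p̂ = 641/1207 = 0.53107
SE = √(p̂(1-p̂)/n) = √(0.53107 · 0.46893 / 1207) = 0.01436

z* = 1.282
Margin = z* · SE = 1.282 · 0.01436 = 0.0184

CI: 0.53107 ± 0.0184 = (0.513, 0.549)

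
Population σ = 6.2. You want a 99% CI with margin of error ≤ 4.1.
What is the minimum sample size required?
n ≥ 16

For margin E ≤ 4.1:
n ≥ (z* · σ / E)²
n ≥ (2.576 · 6.2 / 4.1)²
n ≥ 15.17

Minimum n = 16 (rounding up)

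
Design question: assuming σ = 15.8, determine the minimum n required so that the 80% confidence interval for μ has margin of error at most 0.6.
n ≥ 1140

For margin E ≤ 0.6:
n ≥ (z* · σ / E)²
n ≥ (1.282 · 15.8 / 0.6)²
n ≥ 1139.69

Minimum n = 1140 (rounding up)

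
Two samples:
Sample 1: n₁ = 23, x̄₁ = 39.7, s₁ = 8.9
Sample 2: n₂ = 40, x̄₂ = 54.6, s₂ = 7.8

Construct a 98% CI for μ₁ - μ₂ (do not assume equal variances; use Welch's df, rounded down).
(-20.29, -9.51)

Difference: x̄₁ - x̄₂ = -14.90
SE = √(s₁²/n₁ + s₂²/n₂) = √(8.9²/23 + 7.8²/40) = 2.2282
df = 41.19 → 41 (Welch–Satterthwaite, rounded down)
t* = 2.421

CI: -14.90 ± 2.421 · 2.2282 = -14.90 ± 5.39 = (-20.29, -9.51)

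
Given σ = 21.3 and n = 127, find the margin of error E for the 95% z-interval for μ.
Margin of error = 3.70

Margin of error = z* · σ/√n
= 1.960 · 21.3/√127
= 1.960 · 21.3/11.2694
= 3.70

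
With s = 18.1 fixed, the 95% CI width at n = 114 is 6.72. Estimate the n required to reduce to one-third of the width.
n ≈ 1026

CI width ∝ 1/√n
To reduce width by factor 3, need √n to grow by 3 → need 3² = 9 times as many samples.

Current: n = 114, width = 6.72
New: n = 1026, width ≈ 2.22

Width reduced by factor of 6.72/2.22 = 3.03.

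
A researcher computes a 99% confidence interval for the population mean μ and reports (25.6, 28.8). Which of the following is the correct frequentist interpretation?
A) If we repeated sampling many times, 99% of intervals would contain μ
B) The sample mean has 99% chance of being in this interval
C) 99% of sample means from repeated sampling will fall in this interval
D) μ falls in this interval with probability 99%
A

A) Correct — this is the frequentist long-run coverage interpretation.
B) Wrong — x̄ is observed and sits in the interval by construction.
C) Wrong — coverage applies to intervals containing μ, not to future x̄ values.
D) Wrong — μ is fixed; the randomness lives in the interval, not in μ.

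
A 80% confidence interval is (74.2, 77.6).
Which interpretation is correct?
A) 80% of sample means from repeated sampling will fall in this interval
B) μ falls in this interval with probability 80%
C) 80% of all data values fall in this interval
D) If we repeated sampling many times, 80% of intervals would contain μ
D

A) Wrong — coverage applies to intervals containing μ, not to future x̄ values.
B) Wrong — μ is fixed; the randomness lives in the interval, not in μ.
C) Wrong — a CI is about the parameter μ, not individual data values.
D) Correct — this is the frequentist long-run coverage interpretation.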